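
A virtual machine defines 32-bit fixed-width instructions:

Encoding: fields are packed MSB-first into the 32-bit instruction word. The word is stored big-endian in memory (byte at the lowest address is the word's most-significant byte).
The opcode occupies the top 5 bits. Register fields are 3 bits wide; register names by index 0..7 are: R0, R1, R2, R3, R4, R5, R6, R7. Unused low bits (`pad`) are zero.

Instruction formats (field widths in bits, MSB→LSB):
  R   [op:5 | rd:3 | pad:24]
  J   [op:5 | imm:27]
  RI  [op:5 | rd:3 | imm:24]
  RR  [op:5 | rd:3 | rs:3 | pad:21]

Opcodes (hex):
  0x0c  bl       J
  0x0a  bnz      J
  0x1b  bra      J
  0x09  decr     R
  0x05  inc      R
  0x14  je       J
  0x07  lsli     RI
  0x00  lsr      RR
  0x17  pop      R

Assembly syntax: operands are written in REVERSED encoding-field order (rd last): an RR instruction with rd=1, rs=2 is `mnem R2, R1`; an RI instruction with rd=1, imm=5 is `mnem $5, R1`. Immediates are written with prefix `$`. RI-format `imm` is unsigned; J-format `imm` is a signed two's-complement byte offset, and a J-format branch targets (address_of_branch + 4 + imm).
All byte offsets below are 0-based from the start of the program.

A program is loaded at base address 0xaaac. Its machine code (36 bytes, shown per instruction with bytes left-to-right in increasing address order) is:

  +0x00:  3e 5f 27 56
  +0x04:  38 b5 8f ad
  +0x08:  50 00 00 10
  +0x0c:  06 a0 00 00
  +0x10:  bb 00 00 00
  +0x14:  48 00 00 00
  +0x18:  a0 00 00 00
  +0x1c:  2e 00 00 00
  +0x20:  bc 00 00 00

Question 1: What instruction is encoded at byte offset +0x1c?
inc R6

@+1c  big-endian(2e 00 00 00) = 0x2e000000
  top 5b → 0x5 → inc [R]
  rd@[26:24]=0x6 ⇒ R6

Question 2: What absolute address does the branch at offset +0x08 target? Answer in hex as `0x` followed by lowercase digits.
0xaac8

@+08  big-endian(50 00 00 10) = 0x50000010
  op=0x50000010>>27=0xa ⇒ bnz (J)
  imm: (w>>0)&0x7ffffff=0x10 → $16
  target = base 0xaaac + off 0x08 + 4 + imm 16 = 0xaac8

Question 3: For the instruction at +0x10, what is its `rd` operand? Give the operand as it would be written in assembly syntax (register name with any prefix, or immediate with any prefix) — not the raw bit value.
[10] bb 00 00 00 → 0xbb000000
  top 5b → 0x17 → pop [R]
  rd@[26:24]=0x3 ⇒ R3

R3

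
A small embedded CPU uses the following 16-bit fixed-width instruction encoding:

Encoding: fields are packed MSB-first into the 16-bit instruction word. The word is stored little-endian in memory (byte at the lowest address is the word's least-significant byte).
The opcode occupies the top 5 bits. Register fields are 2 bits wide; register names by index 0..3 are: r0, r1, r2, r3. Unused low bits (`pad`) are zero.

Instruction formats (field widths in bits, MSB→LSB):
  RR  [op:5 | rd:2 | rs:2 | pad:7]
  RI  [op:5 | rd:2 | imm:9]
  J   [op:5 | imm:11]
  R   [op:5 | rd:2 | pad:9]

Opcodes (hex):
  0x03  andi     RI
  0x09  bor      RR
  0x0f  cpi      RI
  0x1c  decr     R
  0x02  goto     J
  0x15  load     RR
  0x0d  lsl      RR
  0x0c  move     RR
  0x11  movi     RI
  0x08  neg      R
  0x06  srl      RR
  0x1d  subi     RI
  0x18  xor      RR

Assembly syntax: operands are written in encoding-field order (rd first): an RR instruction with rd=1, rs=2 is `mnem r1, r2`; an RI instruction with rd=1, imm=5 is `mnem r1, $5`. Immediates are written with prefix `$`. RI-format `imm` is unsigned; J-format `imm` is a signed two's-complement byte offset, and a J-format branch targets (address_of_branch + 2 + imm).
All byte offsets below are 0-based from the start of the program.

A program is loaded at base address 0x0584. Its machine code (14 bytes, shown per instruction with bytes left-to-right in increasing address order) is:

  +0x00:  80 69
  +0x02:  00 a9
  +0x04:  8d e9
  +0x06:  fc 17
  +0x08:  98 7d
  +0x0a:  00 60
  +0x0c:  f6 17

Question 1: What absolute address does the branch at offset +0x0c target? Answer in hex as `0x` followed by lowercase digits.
0x0588

[0c] f6 17 → 0x17f6
  opcode bits[15:11]=0x2: goto/J
  [10:0] imm=2038 (s11→-10) = $-10
  target = base 0x0584 + off 0x0c + 2 + imm -10 = 0x0588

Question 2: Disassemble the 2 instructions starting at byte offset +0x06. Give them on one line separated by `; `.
[06] fc 17 → 0x17fc
  op=0x17fc>>11=0x2 ⇒ goto (J)
  imm@[10:0]=0x7fc (s11→-4) ⇒ $-4
[08] 98 7d → 0x7d98
  op=0x7d98>>11=0xf ⇒ cpi (RI)
  rd@[10:9]=0x2 ⇒ r2
  imm@[8:0]=0x198 ⇒ $408

goto $-4; cpi r2, $408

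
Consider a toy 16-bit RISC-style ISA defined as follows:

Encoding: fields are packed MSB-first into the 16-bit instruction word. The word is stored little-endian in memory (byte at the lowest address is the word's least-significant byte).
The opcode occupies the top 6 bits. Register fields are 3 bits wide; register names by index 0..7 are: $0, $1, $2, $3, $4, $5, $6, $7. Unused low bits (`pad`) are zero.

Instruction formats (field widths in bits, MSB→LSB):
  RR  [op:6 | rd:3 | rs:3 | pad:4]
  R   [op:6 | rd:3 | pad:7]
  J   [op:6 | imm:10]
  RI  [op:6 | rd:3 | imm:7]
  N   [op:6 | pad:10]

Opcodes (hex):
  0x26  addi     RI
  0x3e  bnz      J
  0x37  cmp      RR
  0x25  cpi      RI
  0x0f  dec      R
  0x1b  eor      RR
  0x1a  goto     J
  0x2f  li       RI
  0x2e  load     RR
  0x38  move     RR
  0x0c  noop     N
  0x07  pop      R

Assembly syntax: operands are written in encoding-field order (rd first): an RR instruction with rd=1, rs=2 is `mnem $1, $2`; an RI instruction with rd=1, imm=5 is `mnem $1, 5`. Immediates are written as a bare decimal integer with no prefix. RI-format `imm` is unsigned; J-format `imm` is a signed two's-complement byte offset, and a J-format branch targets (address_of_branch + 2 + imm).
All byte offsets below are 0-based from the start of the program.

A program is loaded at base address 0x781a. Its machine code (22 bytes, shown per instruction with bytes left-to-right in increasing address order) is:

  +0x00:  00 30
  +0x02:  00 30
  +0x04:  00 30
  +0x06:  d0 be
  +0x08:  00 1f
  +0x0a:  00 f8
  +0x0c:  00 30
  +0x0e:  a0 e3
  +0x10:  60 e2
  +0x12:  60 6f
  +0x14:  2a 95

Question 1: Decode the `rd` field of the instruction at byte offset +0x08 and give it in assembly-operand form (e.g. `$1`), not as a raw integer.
[08] 00 1f → 0x1f00
  opcode bits[15:10]=0x7: pop/R
  rd@[9:7]=0x6 ⇒ $6

$6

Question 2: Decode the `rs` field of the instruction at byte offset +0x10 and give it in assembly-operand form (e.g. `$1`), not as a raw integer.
+0x10: 60 e2 ⇒ word 0xe260 (little)
  opcode bits[15:10]=0x38: move/RR
  rd: (w>>7)&0x7=0x4 → $4
  rs: (w>>4)&0x7=0x6 → $6

$6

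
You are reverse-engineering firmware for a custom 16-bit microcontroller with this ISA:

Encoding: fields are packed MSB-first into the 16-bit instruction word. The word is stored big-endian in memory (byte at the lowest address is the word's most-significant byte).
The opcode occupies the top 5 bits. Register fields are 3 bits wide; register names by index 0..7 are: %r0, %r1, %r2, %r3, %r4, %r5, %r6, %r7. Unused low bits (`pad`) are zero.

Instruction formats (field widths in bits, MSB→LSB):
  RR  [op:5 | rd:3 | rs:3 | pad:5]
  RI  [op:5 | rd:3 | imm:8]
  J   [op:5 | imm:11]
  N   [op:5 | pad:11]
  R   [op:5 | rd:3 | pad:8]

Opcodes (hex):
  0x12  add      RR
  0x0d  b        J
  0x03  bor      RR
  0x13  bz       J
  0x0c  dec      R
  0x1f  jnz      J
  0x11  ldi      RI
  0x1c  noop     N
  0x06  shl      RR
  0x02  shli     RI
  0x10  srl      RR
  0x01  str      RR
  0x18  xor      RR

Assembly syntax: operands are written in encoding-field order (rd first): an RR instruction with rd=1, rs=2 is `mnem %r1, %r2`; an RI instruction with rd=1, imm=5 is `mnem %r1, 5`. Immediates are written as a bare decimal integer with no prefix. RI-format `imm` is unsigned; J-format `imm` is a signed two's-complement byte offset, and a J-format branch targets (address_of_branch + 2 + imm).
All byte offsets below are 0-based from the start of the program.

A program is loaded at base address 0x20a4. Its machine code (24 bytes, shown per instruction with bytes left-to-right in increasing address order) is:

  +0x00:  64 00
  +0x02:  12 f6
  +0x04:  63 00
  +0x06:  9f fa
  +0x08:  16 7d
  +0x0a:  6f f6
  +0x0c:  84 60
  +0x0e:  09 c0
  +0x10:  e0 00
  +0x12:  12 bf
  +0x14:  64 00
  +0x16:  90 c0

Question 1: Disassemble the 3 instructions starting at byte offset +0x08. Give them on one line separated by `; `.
shli %r6, 125; b -10; srl %r4, %r3

@+08  big-endian(16 7d) = 0x167d
  op=0x167d>>11=0x2 ⇒ shli (RI)
  rd: (w>>8)&0x7=0x6 → %r6
  imm: (w>>0)&0xff=0x7d → 125
@+0a  big-endian(6f f6) = 0x6ff6
  op=0x6ff6>>11=0xd ⇒ b (J)
  imm: (w>>0)&0x7ff=0x7f6 (s11→-10) → -10
@+0c  big-endian(84 60) = 0x8460
  op=0x8460>>11=0x10 ⇒ srl (RR)
  rd: (w>>8)&0x7=0x4 → %r4
  rs: (w>>5)&0x7=0x3 → %r3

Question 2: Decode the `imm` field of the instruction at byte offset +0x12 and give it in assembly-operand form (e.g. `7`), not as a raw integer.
off 0x12: read 12 bf as big → 0x12bf
  opcode bits[15:11]=0x2: shli/RI
  rd@[10:8]=0x2 ⇒ %r2
  imm@[7:0]=0xbf ⇒ 191

191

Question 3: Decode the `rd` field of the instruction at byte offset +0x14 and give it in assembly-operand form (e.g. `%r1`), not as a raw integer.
[14] 64 00 → 0x6400
  top 5b → 0xc → dec [R]
  rd@[10:8]=0x4 ⇒ %r4

%r4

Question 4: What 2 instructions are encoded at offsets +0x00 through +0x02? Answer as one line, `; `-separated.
[00] 64 00 → 0x6400
  top 5b → 0xc → dec [R]
  [10:8] rd=4 = %r4
[02] 12 f6 → 0x12f6
  top 5b → 0x2 → shli [RI]
  [10:8] rd=2 = %r2
  [7:0] imm=246 = 246

dec %r4; shli %r2, 246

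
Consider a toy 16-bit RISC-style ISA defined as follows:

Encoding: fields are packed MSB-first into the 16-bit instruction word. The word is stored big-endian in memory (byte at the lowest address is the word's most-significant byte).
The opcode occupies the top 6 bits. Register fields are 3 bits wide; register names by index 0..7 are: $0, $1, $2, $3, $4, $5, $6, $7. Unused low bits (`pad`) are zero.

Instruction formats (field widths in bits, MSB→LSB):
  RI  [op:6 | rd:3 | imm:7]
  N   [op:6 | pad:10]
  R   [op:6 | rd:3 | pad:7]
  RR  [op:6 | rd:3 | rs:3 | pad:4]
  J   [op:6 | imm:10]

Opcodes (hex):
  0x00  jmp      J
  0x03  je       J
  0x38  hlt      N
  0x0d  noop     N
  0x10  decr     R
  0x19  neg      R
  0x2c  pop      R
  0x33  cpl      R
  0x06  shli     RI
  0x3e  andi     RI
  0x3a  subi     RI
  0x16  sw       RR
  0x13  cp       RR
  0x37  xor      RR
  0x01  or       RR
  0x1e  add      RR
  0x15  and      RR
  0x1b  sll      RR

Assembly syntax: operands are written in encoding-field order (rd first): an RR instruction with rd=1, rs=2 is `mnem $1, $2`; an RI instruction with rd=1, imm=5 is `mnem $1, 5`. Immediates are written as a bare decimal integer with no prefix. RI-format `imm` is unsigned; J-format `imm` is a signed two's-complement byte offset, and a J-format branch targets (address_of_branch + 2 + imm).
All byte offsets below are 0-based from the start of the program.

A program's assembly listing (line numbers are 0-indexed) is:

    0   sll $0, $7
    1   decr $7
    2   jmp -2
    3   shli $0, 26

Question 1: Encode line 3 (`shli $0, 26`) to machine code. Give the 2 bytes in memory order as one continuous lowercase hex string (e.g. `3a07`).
181a

line 3 (shli): pack op=0x6:6|rd=0:3|imm=26:7 = 0x181a; big→ 18 1a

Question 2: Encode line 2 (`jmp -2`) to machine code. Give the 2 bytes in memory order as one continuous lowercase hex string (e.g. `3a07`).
line 2 (jmp): pack op=0x0:6|imm=-2:10 = 0x03fe; big→ 03 fe

03fe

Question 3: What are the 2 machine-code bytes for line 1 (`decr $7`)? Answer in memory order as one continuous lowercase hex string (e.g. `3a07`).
4380

line 1 (decr): pack op=0x10:6|rd=7:3|pad=0:7 = 0x4380; big→ 43 80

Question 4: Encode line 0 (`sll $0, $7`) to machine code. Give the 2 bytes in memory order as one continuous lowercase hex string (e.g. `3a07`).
0. sll fields op=0x1b:6|rd=0:3|rs=7:3|pad=0:4 → word 6c70h → 6c 70

6c70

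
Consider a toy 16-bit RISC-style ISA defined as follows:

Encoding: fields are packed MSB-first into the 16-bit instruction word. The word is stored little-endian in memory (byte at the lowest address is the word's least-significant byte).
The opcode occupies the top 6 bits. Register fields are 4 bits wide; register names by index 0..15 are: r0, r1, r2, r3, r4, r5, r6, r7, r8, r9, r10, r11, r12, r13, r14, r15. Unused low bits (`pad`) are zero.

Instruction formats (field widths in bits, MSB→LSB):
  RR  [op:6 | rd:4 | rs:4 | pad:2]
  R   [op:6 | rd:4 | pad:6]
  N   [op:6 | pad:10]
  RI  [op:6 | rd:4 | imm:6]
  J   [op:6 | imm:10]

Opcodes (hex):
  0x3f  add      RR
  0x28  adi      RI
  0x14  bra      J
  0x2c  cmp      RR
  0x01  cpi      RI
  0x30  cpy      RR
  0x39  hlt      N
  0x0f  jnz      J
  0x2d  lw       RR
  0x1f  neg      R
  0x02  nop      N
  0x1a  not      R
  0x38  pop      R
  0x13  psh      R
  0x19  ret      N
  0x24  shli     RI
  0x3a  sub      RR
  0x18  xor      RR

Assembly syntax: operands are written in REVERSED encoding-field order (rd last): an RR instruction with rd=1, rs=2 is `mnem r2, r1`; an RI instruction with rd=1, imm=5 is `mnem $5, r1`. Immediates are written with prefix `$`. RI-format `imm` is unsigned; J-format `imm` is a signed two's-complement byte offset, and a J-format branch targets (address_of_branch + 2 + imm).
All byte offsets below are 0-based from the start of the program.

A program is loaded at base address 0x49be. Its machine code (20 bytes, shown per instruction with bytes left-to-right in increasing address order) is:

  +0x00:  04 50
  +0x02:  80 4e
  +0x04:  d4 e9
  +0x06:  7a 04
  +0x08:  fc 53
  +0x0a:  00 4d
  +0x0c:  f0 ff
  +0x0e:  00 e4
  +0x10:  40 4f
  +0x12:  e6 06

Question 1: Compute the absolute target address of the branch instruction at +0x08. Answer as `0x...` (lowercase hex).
off 0x08: read fc 53 as little → 0x53fc
  top 6b → 0x14 → bra [J]
  [9:0] imm=1020 (s10→-4) = $-4
  target = base 0x49be + off 0x08 + 2 + imm -4 = 0x49c4

0x49c4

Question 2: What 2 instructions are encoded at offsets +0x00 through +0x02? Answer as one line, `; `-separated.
[00] 04 50 → 0x5004
  top 6b → 0x14 → bra [J]
  imm@[9:0]=0x4 ⇒ $4
[02] 80 4e → 0x4e80
  top 6b → 0x13 → psh [R]
  rd@[9:6]=0xa ⇒ r10

bra $4; psh r10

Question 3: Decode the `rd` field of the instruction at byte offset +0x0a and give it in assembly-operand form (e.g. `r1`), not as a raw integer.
r4

off 0x0a: read 00 4d as little → 0x4d00
  top 6b → 0x13 → psh [R]
  rd@[9:6]=0x4 ⇒ r4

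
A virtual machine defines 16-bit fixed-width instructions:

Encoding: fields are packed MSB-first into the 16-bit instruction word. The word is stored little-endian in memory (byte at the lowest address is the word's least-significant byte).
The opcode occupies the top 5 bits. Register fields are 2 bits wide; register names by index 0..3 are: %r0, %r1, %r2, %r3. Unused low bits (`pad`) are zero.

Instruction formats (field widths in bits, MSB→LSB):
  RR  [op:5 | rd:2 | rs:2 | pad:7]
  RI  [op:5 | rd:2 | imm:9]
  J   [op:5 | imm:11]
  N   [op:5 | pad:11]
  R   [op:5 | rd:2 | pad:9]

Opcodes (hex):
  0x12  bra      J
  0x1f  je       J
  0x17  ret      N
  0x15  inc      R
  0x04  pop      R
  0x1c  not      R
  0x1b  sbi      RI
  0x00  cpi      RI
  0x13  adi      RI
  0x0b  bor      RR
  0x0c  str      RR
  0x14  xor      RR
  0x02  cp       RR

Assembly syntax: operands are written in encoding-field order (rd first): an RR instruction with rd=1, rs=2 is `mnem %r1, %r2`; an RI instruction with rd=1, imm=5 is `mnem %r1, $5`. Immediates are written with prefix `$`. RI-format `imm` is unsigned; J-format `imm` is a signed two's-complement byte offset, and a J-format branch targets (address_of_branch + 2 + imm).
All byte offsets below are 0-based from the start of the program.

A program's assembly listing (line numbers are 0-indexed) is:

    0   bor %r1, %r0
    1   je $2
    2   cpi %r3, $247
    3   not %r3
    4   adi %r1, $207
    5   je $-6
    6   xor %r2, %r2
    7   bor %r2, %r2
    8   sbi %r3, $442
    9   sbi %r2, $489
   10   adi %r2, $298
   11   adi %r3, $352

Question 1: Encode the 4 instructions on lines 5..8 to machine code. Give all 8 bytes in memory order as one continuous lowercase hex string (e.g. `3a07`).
faff00a5005dbadf

line 5 (je): pack op=0x1f:5|imm=-6:11 = 0xfffa; little→ fa ff
line 6 (xor): pack op=0x14:5|rd=2:2|rs=2:2|pad=0:7 = 0xa500; little→ 00 a5
line 7 (bor): pack op=0xb:5|rd=2:2|rs=2:2|pad=0:7 = 0x5d00; little→ 00 5d
line 8 (sbi): pack op=0x1b:5|rd=3:2|imm=442:9 = 0xdfba; little→ ba df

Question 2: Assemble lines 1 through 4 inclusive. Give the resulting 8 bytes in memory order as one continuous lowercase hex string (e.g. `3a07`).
line 1 (je): pack op=0x1f:5|imm=2:11 = 0xf802; little→ 02 f8
line 2 (cpi): pack op=0x0:5|rd=3:2|imm=247:9 = 0x06f7; little→ f7 06
line 3 (not): pack op=0x1c:5|rd=3:2|pad=0:9 = 0xe600; little→ 00 e6
line 4 (adi): pack op=0x13:5|rd=1:2|imm=207:9 = 0x9acf; little→ cf 9a

02f8f70600e6cf9a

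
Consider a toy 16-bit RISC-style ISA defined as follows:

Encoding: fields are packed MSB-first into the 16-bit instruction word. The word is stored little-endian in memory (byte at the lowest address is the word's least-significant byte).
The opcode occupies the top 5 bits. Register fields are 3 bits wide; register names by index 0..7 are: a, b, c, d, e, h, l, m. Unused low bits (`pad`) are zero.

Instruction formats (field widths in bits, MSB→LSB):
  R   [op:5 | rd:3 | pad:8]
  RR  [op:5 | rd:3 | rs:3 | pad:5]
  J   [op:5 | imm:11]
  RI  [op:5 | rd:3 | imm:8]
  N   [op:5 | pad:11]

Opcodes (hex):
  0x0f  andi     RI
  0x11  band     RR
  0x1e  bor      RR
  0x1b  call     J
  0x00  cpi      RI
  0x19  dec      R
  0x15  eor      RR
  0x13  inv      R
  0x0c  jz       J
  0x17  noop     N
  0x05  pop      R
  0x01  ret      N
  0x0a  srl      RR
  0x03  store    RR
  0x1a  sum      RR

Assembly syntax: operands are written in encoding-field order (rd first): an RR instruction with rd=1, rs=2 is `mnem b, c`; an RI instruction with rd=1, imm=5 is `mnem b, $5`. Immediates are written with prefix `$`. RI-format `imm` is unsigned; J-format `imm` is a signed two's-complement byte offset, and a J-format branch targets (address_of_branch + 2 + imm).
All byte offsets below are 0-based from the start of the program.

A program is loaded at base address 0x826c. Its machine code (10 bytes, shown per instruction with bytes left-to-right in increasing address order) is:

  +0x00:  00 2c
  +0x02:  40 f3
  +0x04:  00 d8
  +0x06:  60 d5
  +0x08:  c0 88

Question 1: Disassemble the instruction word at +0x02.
bor d, c

@+02  little-endian(40 f3) = 0xf340
  op=0xf340>>11=0x1e ⇒ bor (RR)
  rd@[10:8]=0x3 ⇒ d
  rs@[7:5]=0x2 ⇒ c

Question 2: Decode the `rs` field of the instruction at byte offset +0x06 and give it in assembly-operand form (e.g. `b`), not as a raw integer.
d

@+06  little-endian(60 d5) = 0xd560
  top 5b → 0x1a → sum [RR]
  rd@[10:8]=0x5 ⇒ h
  rs@[7:5]=0x3 ⇒ d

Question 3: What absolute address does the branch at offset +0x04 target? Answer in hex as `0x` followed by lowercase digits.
@+04  little-endian(00 d8) = 0xd800
  top 5b → 0x1b → call [J]
  imm: (w>>0)&0x7ff=0x0 → $0
  target = base 0x826c + off 0x04 + 2 + imm 0 = 0x8272

0x8272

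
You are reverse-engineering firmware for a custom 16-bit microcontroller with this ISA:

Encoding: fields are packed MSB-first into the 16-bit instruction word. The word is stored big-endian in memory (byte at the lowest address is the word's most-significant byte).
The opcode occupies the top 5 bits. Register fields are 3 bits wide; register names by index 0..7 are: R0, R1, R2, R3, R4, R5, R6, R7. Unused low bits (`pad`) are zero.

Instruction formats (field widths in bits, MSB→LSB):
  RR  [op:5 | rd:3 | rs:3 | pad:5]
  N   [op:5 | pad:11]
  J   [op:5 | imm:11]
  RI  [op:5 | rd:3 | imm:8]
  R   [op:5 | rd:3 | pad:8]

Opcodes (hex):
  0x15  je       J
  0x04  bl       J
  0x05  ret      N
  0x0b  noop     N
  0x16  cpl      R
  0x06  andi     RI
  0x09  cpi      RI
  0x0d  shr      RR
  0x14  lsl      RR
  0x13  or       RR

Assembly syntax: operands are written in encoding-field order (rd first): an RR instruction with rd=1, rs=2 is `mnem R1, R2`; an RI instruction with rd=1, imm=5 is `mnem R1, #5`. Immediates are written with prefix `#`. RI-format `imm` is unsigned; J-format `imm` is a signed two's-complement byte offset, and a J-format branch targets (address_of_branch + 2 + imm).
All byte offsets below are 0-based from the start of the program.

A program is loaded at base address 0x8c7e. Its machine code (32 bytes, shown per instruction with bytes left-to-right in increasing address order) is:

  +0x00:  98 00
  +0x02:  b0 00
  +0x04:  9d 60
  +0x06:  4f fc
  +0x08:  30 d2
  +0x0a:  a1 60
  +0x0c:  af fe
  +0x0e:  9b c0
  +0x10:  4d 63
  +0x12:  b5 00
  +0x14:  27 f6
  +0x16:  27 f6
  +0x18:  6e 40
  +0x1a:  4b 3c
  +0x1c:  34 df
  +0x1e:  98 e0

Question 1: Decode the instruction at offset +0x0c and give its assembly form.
+0x0c: af fe ⇒ word 0xaffe (big)
  opcode bits[15:11]=0x15: je/J
  [10:0] imm=2046 (s11→-2) = #-2

je #-2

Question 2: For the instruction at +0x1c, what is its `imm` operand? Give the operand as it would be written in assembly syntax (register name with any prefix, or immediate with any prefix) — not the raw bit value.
+0x1c: 34 df ⇒ word 0x34df (big)
  opcode bits[15:11]=0x6: andi/RI
  [10:8] rd=4 = R4
  [7:0] imm=223 = #223

#223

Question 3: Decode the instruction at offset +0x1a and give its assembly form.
off 0x1a: read 4b 3c as big → 0x4b3c
  top 5b → 0x9 → cpi [RI]
  rd: (w>>8)&0x7=0x3 → R3
  imm: (w>>0)&0xff=0x3c → #60

cpi R3, #60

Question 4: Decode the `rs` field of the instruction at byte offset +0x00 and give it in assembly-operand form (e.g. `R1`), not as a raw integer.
+0x00: 98 00 ⇒ word 0x9800 (big)
  top 5b → 0x13 → or [RR]
  [10:8] rd=0 = R0
  [7:5] rs=0 = R0

R0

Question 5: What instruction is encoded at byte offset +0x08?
[08] 30 d2 → 0x30d2
  op=0x30d2>>11=0x6 ⇒ andi (RI)
  [10:8] rd=0 = R0
  [7:0] imm=210 = #210

andi R0, #210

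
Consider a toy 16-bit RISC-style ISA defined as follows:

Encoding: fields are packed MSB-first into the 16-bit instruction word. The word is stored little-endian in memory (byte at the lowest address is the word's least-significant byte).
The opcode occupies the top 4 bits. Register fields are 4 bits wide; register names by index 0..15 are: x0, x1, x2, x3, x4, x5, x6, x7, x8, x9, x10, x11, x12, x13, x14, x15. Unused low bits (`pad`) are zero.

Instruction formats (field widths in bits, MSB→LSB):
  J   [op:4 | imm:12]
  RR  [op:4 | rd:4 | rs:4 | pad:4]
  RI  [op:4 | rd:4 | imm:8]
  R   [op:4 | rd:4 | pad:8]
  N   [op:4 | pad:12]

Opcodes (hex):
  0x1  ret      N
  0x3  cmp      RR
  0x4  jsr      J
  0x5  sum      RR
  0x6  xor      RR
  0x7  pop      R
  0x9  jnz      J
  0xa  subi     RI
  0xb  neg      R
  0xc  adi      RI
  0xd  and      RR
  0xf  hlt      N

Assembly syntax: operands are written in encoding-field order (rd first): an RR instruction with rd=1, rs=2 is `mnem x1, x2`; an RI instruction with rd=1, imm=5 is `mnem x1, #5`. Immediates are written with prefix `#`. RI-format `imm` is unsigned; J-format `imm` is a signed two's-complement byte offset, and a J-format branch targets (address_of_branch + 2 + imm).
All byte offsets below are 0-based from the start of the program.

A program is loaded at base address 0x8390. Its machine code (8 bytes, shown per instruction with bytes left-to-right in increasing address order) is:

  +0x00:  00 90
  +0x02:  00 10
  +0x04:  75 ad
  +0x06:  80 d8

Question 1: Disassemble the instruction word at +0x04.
@+04  little-endian(75 ad) = 0xad75
  top 4b → 0xa → subi [RI]
  rd: (w>>8)&0xf=0xd → x13
  imm: (w>>0)&0xff=0x75 → #117

subi x13, #117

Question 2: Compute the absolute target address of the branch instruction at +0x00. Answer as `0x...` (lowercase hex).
off 0x00: read 00 90 as little → 0x9000
  op=0x9000>>12=0x9 ⇒ jnz (J)
  imm: (w>>0)&0xfff=0x0 → #0
  target = base 0x8390 + off 0x00 + 2 + imm 0 = 0x8392

0x8392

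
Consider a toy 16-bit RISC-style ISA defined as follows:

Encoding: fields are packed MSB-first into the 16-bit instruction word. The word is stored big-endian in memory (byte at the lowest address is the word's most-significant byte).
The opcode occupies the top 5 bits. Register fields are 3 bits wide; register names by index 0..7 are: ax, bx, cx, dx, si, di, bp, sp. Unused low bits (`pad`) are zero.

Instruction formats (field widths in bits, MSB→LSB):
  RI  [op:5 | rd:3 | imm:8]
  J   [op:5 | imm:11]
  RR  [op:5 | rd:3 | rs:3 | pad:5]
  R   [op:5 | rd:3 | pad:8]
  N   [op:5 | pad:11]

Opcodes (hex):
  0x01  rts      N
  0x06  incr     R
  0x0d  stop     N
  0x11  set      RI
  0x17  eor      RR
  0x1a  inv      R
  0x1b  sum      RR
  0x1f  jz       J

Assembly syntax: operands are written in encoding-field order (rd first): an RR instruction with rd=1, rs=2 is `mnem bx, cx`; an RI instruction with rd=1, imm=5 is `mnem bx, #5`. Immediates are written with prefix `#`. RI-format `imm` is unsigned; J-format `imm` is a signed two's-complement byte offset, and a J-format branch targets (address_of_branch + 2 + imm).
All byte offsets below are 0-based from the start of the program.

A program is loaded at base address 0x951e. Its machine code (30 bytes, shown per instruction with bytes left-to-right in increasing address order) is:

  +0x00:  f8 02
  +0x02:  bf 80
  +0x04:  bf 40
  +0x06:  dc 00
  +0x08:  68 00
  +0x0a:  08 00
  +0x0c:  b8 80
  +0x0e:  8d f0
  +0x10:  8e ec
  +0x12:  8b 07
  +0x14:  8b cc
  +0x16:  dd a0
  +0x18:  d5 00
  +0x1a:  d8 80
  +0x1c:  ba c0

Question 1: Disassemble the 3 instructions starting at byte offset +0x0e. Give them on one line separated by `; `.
set di, #240; set bp, #236; set dx, #7

@+0e  big-endian(8d f0) = 0x8df0
  opcode bits[15:11]=0x11: set/RI
  rd@[10:8]=0x5 ⇒ di
  imm@[7:0]=0xf0 ⇒ #240
@+10  big-endian(8e ec) = 0x8eec
  opcode bits[15:11]=0x11: set/RI
  rd@[10:8]=0x6 ⇒ bp
  imm@[7:0]=0xec ⇒ #236
@+12  big-endian(8b 07) = 0x8b07
  opcode bits[15:11]=0x11: set/RI
  rd@[10:8]=0x3 ⇒ dx
  imm@[7:0]=0x7 ⇒ #7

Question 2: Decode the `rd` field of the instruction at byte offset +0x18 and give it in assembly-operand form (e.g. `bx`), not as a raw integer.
[18] d5 00 → 0xd500
  opcode bits[15:11]=0x1a: inv/R
  [10:8] rd=5 = di

di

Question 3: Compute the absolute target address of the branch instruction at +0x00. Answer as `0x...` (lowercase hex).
0x9522

@+00  big-endian(f8 02) = 0xf802
  opcode bits[15:11]=0x1f: jz/J
  imm@[10:0]=0x2 ⇒ #2
  target = base 0x951e + off 0x00 + 2 + imm 2 = 0x9522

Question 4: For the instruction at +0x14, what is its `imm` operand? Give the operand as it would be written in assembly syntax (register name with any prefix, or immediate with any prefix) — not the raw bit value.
#204

@+14  big-endian(8b cc) = 0x8bcc
  opcode bits[15:11]=0x11: set/RI
  rd@[10:8]=0x3 ⇒ dx
  imm@[7:0]=0xcc ⇒ #204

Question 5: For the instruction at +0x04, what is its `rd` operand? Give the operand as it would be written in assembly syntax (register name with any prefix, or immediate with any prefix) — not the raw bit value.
sp

[04] bf 40 → 0xbf40
  top 5b → 0x17 → eor [RR]
  rd: (w>>8)&0x7=0x7 → sp
  rs: (w>>5)&0x7=0x2 → cx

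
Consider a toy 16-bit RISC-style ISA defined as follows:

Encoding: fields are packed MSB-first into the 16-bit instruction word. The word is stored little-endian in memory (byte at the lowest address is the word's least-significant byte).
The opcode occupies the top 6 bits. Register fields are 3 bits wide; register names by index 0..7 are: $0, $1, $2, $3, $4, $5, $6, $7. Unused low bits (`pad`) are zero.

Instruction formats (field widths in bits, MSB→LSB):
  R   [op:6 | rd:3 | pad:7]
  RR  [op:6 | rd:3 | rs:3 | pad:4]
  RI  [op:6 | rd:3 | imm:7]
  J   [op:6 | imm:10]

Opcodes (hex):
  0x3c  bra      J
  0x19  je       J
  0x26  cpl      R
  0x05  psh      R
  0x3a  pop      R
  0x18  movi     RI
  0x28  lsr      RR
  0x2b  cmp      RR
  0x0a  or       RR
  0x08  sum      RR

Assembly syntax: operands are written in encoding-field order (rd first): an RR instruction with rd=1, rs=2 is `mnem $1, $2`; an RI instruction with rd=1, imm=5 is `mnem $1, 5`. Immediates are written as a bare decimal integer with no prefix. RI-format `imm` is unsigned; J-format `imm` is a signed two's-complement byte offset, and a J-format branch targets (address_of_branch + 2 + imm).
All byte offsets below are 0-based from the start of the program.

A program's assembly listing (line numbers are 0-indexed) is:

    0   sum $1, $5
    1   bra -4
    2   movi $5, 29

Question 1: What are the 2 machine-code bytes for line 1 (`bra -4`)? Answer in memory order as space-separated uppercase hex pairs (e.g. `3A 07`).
1. bra fields op=0x3c:6|imm=-4:10 → word f3fch → fc f3

FC F3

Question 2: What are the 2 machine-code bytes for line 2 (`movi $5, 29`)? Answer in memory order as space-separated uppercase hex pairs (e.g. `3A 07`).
line 2 (movi): pack op=0x18:6|rd=5:3|imm=29:7 = 0x629d; little→ 9d 62

9D 62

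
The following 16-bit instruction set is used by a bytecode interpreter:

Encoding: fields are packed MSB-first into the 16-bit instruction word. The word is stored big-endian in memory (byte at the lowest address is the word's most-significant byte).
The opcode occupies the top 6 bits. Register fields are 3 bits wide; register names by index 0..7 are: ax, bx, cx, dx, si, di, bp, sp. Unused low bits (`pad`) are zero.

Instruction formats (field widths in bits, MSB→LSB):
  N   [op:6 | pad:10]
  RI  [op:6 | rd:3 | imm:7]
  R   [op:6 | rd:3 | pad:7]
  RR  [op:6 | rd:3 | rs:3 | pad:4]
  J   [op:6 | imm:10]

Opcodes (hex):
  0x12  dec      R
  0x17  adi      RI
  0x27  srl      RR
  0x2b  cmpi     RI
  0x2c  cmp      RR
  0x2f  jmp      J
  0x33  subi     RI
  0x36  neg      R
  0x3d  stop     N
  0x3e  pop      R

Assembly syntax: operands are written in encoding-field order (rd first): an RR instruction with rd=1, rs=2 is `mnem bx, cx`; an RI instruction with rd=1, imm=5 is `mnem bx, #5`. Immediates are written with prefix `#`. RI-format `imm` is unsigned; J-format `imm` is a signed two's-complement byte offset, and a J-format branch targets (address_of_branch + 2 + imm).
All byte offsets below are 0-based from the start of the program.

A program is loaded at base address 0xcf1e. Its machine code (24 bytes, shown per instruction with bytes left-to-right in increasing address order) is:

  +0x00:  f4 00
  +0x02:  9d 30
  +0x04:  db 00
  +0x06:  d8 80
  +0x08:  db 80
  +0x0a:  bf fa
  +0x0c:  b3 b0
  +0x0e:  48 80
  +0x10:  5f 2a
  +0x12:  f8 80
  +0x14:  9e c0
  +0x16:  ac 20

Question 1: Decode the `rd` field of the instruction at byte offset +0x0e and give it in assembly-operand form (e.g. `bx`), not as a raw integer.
bx

+0x0e: 48 80 ⇒ word 0x4880 (big)
  opcode bits[15:10]=0x12: dec/R
  rd: (w>>7)&0x7=0x1 → bx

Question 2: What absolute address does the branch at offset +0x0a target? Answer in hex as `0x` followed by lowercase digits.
+0x0a: bf fa ⇒ word 0xbffa (big)
  opcode bits[15:10]=0x2f: jmp/J
  imm@[9:0]=0x3fa (s10→-6) ⇒ #-6
  target = base 0xcf1e + off 0x0a + 2 + imm -6 = 0xcf24

0xcf24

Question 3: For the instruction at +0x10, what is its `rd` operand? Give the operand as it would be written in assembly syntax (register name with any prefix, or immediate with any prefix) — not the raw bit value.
@+10  big-endian(5f 2a) = 0x5f2a
  opcode bits[15:10]=0x17: adi/RI
  rd: (w>>7)&0x7=0x6 → bp
  imm: (w>>0)&0x7f=0x2a → #42

bp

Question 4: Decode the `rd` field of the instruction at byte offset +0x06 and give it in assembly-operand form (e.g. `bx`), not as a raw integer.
@+06  big-endian(d8 80) = 0xd880
  top 6b → 0x36 → neg [R]
  rd: (w>>7)&0x7=0x1 → bx

bx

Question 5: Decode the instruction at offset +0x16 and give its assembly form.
cmpi ax, #32

off 0x16: read ac 20 as big → 0xac20
  op=0xac20>>10=0x2b ⇒ cmpi (RI)
  rd: (w>>7)&0x7=0x0 → ax
  imm: (w>>0)&0x7f=0x20 → #32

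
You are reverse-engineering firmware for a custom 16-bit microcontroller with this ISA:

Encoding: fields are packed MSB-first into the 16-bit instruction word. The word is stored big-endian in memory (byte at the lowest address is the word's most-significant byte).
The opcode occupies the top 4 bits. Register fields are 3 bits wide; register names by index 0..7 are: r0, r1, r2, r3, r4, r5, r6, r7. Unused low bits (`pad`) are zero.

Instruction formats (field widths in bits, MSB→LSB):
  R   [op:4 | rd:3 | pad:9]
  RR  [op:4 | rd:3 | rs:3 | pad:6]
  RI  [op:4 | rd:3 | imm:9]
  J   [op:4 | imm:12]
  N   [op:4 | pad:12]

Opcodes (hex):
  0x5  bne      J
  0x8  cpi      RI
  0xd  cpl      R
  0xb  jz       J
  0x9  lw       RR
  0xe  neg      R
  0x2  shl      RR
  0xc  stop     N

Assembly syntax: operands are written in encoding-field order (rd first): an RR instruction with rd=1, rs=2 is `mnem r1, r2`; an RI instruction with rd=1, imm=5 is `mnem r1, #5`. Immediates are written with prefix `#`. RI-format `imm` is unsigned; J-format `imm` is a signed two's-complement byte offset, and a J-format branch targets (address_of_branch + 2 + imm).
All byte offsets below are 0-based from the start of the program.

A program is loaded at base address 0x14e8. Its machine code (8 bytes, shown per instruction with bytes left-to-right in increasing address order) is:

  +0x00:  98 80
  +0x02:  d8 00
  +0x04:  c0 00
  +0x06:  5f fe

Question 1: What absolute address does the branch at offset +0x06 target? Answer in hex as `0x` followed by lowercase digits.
+0x06: 5f fe ⇒ word 0x5ffe (big)
  top 4b → 0x5 → bne [J]
  imm@[11:0]=0xffe (s12→-2) ⇒ #-2
  target = base 0x14e8 + off 0x06 + 2 + imm -2 = 0x14ee

0x14ee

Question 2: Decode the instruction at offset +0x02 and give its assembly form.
cpl r4

[02] d8 00 → 0xd800
  top 4b → 0xd → cpl [R]
  rd: (w>>9)&0x7=0x4 → r4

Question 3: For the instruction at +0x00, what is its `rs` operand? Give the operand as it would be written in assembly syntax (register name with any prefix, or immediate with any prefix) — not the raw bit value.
+0x00: 98 80 ⇒ word 0x9880 (big)
  top 4b → 0x9 → lw [RR]
  rd@[11:9]=0x4 ⇒ r4
  rs@[8:6]=0x2 ⇒ r2

r2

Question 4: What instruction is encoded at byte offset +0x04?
[04] c0 00 → 0xc000
  top 4b → 0xc → stop [N]

stop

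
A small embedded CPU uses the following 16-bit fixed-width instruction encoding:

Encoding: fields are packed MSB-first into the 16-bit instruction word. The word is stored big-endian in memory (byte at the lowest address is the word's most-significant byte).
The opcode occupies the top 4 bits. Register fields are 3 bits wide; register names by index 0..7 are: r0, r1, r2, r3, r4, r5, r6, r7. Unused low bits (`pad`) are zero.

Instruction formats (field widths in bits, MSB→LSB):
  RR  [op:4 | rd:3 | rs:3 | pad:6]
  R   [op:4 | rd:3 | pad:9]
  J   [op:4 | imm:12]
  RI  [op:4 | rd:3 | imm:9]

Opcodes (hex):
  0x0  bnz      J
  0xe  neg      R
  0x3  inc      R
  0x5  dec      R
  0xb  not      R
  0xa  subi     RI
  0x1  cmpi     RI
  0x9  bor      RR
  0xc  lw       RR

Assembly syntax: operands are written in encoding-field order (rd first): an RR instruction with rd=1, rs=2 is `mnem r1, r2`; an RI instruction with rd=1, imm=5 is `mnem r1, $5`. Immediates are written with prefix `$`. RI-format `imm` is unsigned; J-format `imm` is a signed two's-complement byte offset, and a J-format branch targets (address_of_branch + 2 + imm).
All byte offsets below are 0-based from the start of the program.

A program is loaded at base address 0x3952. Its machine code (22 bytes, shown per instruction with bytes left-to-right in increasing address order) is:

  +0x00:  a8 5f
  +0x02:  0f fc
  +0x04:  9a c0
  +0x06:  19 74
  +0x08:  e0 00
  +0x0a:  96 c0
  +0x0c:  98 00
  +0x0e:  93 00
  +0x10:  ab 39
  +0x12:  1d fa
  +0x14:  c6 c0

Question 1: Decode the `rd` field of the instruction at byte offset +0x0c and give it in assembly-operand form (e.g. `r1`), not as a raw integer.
[0c] 98 00 → 0x9800
  op=0x9800>>12=0x9 ⇒ bor (RR)
  rd: (w>>9)&0x7=0x4 → r4
  rs: (w>>6)&0x7=0x0 → r0

r4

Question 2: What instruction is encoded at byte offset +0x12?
[12] 1d fa → 0x1dfa
  top 4b → 0x1 → cmpi [RI]
  [11:9] rd=6 = r6
  [8:0] imm=506 = $506

cmpi r6, $506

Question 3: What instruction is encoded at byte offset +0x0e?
bor r1, r4

+0x0e: 93 00 ⇒ word 0x9300 (big)
  op=0x9300>>12=0x9 ⇒ bor (RR)
  [11:9] rd=1 = r1
  [8:6] rs=4 = r4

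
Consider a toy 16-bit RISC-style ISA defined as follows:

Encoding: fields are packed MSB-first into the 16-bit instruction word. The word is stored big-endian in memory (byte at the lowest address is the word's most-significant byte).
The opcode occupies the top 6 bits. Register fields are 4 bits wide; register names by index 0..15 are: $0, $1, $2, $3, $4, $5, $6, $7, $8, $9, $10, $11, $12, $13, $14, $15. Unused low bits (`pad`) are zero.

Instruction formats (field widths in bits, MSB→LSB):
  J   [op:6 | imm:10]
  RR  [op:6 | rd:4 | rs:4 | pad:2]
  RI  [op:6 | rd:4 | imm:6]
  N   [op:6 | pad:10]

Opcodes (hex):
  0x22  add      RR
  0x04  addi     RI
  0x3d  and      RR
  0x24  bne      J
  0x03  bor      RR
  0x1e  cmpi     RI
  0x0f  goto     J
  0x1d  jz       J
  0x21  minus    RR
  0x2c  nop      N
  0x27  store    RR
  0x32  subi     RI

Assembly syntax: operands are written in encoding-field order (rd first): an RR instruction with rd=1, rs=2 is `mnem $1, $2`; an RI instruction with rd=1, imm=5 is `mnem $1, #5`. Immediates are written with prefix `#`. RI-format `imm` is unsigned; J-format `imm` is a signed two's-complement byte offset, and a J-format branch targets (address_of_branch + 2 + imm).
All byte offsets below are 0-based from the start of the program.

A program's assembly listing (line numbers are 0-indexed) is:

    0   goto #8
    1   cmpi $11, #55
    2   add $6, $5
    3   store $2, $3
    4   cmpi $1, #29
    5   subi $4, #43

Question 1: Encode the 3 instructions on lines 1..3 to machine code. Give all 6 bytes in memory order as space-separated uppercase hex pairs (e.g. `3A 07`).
7A F7 89 94 9C 8C

L1: cmpi op=0x1e:6|rd=11:4|imm=55:6 ⇒ 0x7af7 ⇒ big 7a f7
L2: add op=0x22:6|rd=6:4|rs=5:4|pad=0:2 ⇒ 0x8994 ⇒ big 89 94
L3: store op=0x27:6|rd=2:4|rs=3:4|pad=0:2 ⇒ 0x9c8c ⇒ big 9c 8c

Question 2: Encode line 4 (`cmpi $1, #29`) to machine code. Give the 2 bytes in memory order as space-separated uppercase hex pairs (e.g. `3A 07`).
line 4 (cmpi): pack op=0x1e:6|rd=1:4|imm=29:6 = 0x785d; big→ 78 5d

78 5D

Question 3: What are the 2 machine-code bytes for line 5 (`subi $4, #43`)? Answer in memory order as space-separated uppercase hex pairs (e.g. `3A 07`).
L5: subi op=0x32:6|rd=4:4|imm=43:6 ⇒ 0xc92b ⇒ big c9 2b

C9 2B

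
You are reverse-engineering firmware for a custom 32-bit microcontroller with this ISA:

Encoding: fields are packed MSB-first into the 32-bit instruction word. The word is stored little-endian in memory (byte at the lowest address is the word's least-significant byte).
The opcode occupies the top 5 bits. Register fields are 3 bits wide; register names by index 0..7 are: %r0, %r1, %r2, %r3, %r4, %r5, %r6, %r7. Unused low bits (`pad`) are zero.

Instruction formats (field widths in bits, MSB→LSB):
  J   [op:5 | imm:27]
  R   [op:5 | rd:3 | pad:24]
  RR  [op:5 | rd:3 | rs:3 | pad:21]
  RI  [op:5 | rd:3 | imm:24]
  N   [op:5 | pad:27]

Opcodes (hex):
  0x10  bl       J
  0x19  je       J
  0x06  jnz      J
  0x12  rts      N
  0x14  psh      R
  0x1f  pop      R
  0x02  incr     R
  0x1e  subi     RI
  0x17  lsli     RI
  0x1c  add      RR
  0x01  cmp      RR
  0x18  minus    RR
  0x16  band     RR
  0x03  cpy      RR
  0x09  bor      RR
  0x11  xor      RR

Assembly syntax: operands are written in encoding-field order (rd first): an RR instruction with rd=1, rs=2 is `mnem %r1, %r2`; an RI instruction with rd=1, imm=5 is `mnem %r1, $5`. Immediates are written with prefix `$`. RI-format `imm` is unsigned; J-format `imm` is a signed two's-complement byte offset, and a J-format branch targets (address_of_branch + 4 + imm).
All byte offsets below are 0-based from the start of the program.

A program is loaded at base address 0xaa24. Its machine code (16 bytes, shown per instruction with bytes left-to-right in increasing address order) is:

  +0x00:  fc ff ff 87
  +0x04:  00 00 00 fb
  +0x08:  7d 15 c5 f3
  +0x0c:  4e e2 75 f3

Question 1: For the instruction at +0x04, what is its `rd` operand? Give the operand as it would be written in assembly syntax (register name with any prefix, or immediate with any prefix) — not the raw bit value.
%r3

+0x04: 00 00 00 fb ⇒ word 0xfb000000 (little)
  op=0xfb000000>>27=0x1f ⇒ pop (R)
  rd: (w>>24)&0x7=0x3 → %r3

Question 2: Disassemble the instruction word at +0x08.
subi %r3, $12916093

@+08  little-endian(7d 15 c5 f3) = 0xf3c5157d
  opcode bits[31:27]=0x1e: subi/RI
  [26:24] rd=3 = %r3
  [23:0] imm=12916093 = $12916093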